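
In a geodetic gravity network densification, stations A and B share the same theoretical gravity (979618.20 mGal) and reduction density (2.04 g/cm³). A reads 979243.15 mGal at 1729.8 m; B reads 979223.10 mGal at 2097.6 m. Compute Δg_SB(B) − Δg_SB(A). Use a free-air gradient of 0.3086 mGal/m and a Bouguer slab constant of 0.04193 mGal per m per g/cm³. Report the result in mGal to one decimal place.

62.0

Δg_SB(A) = 979243.15 − 979618.20 + 0.3086×1729.8 − 0.04193×2.04×1729.8 = 10.80 mGal
Δg_SB(B) = 979223.10 − 979618.20 + 0.3086×2097.6 − 0.04193×2.04×2097.6 = 72.80 mGal
Difference = 72.80 − (10.80) = 62.00 mGal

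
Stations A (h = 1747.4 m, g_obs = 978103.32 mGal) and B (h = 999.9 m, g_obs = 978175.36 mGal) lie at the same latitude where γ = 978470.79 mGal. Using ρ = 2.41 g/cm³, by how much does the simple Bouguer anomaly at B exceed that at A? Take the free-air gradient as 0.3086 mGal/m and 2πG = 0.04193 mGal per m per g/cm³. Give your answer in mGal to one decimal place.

-83.1

Δg_SB(A) = 978103.32 − 978470.79 + 0.3086×1747.4 − 0.04193×2.41×1747.4 = -4.80 mGal
Δg_SB(B) = 978175.36 − 978470.79 + 0.3086×999.9 − 0.04193×2.41×999.9 = -87.90 mGal
Difference = -87.90 − (-4.80) = -83.10 mGal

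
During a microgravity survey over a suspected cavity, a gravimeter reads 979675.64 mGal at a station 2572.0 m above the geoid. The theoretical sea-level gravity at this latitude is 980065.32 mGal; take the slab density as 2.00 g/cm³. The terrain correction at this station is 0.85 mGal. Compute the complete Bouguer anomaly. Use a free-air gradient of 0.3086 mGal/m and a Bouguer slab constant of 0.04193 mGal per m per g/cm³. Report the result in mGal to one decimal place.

Free-air correction = 0.3086 × 2572.0 = 793.72 mGal
Free-air anomaly = 979675.64 − 980065.32 + (793.72) = 404.04 mGal
Bouguer slab correction = 0.04193 × 2.00 × 2572.0 = 215.69 mGal
Simple Bouguer anomaly = 404.04 − (215.69) = 188.35 mGal
Complete Bouguer anomaly = 188.35 + 0.85 = 189.20 mGal

189.2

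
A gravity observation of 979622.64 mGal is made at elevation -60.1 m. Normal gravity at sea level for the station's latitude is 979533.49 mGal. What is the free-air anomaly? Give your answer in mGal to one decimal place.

70.6

Free-air correction = 0.3086 × -60.1 = -18.55 mGal
Free-air anomaly = 979622.64 − 979533.49 + (-18.55) = 70.60 mGal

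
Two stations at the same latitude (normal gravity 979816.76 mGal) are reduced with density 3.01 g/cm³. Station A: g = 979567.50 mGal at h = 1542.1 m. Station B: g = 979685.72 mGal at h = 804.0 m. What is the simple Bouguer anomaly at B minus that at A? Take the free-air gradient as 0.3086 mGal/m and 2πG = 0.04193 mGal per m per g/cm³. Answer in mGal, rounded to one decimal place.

-16.4

Δg_SB(A) = 979567.50 − 979816.76 + 0.3086×1542.1 − 0.04193×3.01×1542.1 = 32.00 mGal
Δg_SB(B) = 979685.72 − 979816.76 + 0.3086×804.0 − 0.04193×3.01×804.0 = 15.60 mGal
Difference = 15.60 − (32.00) = -16.40 mGal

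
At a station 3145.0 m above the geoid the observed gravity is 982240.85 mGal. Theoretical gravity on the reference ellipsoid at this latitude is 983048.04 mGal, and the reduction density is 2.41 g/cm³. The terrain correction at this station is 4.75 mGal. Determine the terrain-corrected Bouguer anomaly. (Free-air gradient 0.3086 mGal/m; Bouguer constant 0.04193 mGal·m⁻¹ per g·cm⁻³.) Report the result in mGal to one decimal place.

-149.7

Free-air correction = 0.3086 × 3145.0 = 970.55 mGal
Free-air anomaly = 982240.85 − 983048.04 + (970.55) = 163.36 mGal
Bouguer slab correction = 0.04193 × 2.41 × 3145.0 = 317.81 mGal
Simple Bouguer anomaly = 163.36 − (317.81) = -154.45 mGal
Complete Bouguer anomaly = -154.45 + 4.75 = -149.70 mGal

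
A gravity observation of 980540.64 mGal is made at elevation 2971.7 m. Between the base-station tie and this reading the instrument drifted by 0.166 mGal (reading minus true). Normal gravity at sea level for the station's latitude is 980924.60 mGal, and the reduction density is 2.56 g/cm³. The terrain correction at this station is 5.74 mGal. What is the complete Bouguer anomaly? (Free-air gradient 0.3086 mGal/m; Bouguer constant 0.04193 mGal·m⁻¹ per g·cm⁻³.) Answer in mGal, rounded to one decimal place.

219.7

Drift-corrected reading = 980540.64 − (0.166) = 980540.474 mGal
Free-air correction = 0.3086 × 2971.7 = 917.07 mGal
Free-air anomaly = 980540.474 − 980924.60 + (917.07) = 532.944 mGal
Bouguer slab correction = 0.04193 × 2.56 × 2971.7 = 318.98 mGal
Simple Bouguer anomaly = 532.944 − (318.98) = 213.964 mGal
Complete Bouguer anomaly = 213.964 + 5.74 = 219.704 mGal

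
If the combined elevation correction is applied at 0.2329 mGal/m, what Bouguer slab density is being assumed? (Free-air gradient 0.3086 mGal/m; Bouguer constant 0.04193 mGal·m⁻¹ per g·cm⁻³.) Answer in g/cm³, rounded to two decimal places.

1.81

0.2329 = 0.3086 − 0.04193 × ρ
ρ = (0.3086 − 0.2329) / 0.04193 = 1.81 g/cm³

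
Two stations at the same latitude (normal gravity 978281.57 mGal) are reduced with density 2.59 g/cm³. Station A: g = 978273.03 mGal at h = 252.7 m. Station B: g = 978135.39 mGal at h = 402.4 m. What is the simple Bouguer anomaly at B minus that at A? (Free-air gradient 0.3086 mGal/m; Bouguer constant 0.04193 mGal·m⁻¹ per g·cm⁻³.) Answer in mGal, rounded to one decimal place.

Δg_SB(A) = 978273.03 − 978281.57 + 0.3086×252.7 − 0.04193×2.59×252.7 = 42.00 mGal
Δg_SB(B) = 978135.39 − 978281.57 + 0.3086×402.4 − 0.04193×2.59×402.4 = -65.70 mGal
Difference = -65.70 − (42.00) = -107.70 mGal

-107.7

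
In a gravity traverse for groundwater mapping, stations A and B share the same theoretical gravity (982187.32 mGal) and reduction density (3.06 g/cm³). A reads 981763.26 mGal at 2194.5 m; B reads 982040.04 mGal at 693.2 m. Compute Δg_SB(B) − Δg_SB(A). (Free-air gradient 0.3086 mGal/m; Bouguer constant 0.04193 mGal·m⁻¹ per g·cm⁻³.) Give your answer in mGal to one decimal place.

6.1

Δg_SB(A) = 981763.26 − 982187.32 + 0.3086×2194.5 − 0.04193×3.06×2194.5 = -28.40 mGal
Δg_SB(B) = 982040.04 − 982187.32 + 0.3086×693.2 − 0.04193×3.06×693.2 = -22.30 mGal
Difference = -22.30 − (-28.40) = 6.10 mGal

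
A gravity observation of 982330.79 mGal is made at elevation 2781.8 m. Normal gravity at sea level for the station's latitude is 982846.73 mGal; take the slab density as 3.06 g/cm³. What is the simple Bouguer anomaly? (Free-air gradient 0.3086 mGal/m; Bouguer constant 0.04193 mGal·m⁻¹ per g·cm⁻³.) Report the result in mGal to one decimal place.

-14.4

Free-air correction = 0.3086 × 2781.8 = 858.46 mGal
Free-air anomaly = 982330.79 − 982846.73 + (858.46) = 342.52 mGal
Bouguer slab correction = 0.04193 × 3.06 × 2781.8 = 356.92 mGal
Simple Bouguer anomaly = 342.52 − (356.92) = -14.40 mGal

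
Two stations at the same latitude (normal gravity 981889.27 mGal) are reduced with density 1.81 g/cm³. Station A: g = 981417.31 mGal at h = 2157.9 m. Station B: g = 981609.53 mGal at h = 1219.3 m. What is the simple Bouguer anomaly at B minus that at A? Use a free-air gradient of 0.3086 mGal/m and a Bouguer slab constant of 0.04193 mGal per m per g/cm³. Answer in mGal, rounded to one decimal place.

-26.2

Δg_SB(A) = 981417.31 − 981889.27 + 0.3086×2157.9 − 0.04193×1.81×2157.9 = 30.20 mGal
Δg_SB(B) = 981609.53 − 981889.27 + 0.3086×1219.3 − 0.04193×1.81×1219.3 = 4.00 mGal
Difference = 4.00 − (30.20) = -26.20 mGal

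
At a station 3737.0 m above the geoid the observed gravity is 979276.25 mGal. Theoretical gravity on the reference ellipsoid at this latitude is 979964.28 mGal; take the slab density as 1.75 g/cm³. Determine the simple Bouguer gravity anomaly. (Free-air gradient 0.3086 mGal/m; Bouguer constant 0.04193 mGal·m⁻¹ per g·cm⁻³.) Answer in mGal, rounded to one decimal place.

Free-air correction = 0.3086 × 3737.0 = 1153.24 mGal
Free-air anomaly = 979276.25 − 979964.28 + (1153.24) = 465.21 mGal
Bouguer slab correction = 0.04193 × 1.75 × 3737.0 = 274.21 mGal
Simple Bouguer anomaly = 465.21 − (274.21) = 191.00 mGal

191.0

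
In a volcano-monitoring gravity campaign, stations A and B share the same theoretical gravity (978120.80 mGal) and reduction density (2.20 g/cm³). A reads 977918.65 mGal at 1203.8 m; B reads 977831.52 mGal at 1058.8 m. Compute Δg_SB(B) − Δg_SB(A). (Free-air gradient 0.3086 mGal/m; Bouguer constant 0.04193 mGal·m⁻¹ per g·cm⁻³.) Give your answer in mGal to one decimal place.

-118.5

Δg_SB(A) = 977918.65 − 978120.80 + 0.3086×1203.8 − 0.04193×2.20×1203.8 = 58.30 mGal
Δg_SB(B) = 977831.52 − 978120.80 + 0.3086×1058.8 − 0.04193×2.20×1058.8 = -60.20 mGal
Difference = -60.20 − (58.30) = -118.50 mGal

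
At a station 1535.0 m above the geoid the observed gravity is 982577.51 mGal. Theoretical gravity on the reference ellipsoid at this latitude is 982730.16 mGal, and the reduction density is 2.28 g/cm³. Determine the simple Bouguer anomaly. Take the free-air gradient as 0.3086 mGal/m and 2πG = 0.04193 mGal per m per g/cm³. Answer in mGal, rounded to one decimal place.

174.3

Free-air correction = 0.3086 × 1535.0 = 473.70 mGal
Free-air anomaly = 982577.51 − 982730.16 + (473.70) = 321.05 mGal
Bouguer slab correction = 0.04193 × 2.28 × 1535.0 = 146.75 mGal
Simple Bouguer anomaly = 321.05 − (146.75) = 174.30 mGal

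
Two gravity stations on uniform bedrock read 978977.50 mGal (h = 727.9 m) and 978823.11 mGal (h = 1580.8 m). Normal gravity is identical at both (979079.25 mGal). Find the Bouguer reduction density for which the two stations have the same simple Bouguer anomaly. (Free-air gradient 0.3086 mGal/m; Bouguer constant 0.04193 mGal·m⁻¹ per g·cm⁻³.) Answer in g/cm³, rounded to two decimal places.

3.04

Δg_obs = 978823.11 − 978977.50 = -154.39 mGal over Δh = 1580.8 − 727.9 = 852.9 m
Equal Bouguer anomalies ⇒ Δg_obs + (0.3086 − 0.04193ρ)·Δh = 0
0.3086 − 0.04193ρ = −Δg_obs/Δh = 0.18102
ρ = (0.3086 − 0.18102) / 0.04193 = 3.04 g/cm³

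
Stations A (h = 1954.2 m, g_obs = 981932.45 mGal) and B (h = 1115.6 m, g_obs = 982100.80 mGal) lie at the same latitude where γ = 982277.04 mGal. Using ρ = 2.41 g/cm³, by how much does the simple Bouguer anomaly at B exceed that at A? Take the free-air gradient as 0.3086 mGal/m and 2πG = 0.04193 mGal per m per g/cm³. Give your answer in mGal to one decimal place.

Δg_SB(A) = 981932.45 − 982277.04 + 0.3086×1954.2 − 0.04193×2.41×1954.2 = 61.00 mGal
Δg_SB(B) = 982100.80 − 982277.04 + 0.3086×1115.6 − 0.04193×2.41×1115.6 = 55.30 mGal
Difference = 55.30 − (61.00) = -5.70 mGal

-5.7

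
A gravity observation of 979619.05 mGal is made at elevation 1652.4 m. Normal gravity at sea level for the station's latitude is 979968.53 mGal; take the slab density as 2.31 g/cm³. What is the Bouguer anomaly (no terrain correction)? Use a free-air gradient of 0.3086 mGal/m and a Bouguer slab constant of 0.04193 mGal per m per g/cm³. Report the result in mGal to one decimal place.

0.4

Free-air correction = 0.3086 × 1652.4 = 509.93 mGal
Free-air anomaly = 979619.05 − 979968.53 + (509.93) = 160.45 mGal
Bouguer slab correction = 0.04193 × 2.31 × 1652.4 = 160.05 mGal
Simple Bouguer anomaly = 160.45 − (160.05) = 0.40 mGal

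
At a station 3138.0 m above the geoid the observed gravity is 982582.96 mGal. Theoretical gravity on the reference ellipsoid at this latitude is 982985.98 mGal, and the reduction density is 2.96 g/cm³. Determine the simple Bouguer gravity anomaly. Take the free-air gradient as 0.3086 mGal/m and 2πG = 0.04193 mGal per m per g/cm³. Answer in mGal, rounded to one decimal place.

175.9

Free-air correction = 0.3086 × 3138.0 = 968.39 mGal
Free-air anomaly = 982582.96 − 982985.98 + (968.39) = 565.37 mGal
Bouguer slab correction = 0.04193 × 2.96 × 3138.0 = 389.47 mGal
Simple Bouguer anomaly = 565.37 − (389.47) = 175.90 mGal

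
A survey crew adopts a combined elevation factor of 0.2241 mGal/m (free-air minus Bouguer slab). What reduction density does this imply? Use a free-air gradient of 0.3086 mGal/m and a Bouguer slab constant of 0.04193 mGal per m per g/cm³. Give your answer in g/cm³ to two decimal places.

2.02

0.2241 = 0.3086 − 0.04193 × ρ
ρ = (0.3086 − 0.2241) / 0.04193 = 2.02 g/cm³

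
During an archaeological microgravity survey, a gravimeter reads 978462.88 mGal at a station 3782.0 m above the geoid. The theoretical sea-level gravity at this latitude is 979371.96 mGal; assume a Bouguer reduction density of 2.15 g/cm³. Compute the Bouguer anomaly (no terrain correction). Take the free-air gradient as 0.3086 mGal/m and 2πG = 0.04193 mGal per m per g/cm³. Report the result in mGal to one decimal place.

-82.9

Free-air correction = 0.3086 × 3782.0 = 1167.13 mGal
Free-air anomaly = 978462.88 − 979371.96 + (1167.13) = 258.05 mGal
Bouguer slab correction = 0.04193 × 2.15 × 3782.0 = 340.95 mGal
Simple Bouguer anomaly = 258.05 − (340.95) = -82.90 mGal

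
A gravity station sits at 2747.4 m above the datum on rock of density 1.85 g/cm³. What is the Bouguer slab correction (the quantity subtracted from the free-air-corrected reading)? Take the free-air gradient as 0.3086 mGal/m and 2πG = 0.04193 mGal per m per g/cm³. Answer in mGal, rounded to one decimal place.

Bouguer slab correction = 0.04193 × 1.85 × 2747.4 = 213.1 mGal

213.1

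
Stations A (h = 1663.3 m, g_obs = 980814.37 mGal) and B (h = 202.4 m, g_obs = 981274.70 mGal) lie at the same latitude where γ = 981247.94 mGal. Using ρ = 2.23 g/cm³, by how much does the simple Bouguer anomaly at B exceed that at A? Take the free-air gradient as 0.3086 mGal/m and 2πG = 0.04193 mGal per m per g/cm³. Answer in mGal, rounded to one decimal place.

146.1

Δg_SB(A) = 980814.37 − 981247.94 + 0.3086×1663.3 − 0.04193×2.23×1663.3 = -75.80 mGal
Δg_SB(B) = 981274.70 − 981247.94 + 0.3086×202.4 − 0.04193×2.23×202.4 = 70.30 mGal
Difference = 70.30 − (-75.80) = 146.10 mGal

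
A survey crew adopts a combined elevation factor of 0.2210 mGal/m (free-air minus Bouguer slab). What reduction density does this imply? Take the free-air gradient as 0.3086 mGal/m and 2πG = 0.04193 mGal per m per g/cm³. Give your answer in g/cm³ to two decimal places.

0.2210 = 0.3086 − 0.04193 × ρ
ρ = (0.3086 − 0.2210) / 0.04193 = 2.09 g/cm³

2.09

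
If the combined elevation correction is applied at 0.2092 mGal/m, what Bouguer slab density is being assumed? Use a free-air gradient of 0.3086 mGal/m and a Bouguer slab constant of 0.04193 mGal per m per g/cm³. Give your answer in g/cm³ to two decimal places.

2.37

0.2092 = 0.3086 − 0.04193 × ρ
ρ = (0.3086 − 0.2092) / 0.04193 = 2.37 g/cm³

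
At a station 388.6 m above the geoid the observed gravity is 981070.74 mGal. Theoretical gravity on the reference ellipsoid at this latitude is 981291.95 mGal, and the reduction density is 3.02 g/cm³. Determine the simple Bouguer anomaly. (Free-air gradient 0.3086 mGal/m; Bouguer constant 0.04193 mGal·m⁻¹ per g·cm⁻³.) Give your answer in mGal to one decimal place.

Free-air correction = 0.3086 × 388.6 = 119.92 mGal
Free-air anomaly = 981070.74 − 981291.95 + (119.92) = -101.29 mGal
Bouguer slab correction = 0.04193 × 3.02 × 388.6 = 49.21 mGal
Simple Bouguer anomaly = -101.29 − (49.21) = -150.50 mGal

-150.5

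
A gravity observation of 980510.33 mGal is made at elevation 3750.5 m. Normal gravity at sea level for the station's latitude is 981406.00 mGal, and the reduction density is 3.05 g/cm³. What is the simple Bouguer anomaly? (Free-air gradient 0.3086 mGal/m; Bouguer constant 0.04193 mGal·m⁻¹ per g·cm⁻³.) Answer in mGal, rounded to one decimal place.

Free-air correction = 0.3086 × 3750.5 = 1157.40 mGal
Free-air anomaly = 980510.33 − 981406.00 + (1157.40) = 261.73 mGal
Bouguer slab correction = 0.04193 × 3.05 × 3750.5 = 479.64 mGal
Simple Bouguer anomaly = 261.73 − (479.64) = -217.91 mGal

-217.9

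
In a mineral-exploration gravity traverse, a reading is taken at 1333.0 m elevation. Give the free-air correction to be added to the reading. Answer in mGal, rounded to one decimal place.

411.4

Free-air correction = 0.3086 × 1333.0 = 411.4 mGal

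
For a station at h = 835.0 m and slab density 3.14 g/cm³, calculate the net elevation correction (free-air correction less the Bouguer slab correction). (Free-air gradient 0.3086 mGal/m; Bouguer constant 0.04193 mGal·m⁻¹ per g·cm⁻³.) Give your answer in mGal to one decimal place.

147.7

Combined gradient = 0.3086 − 0.04193 × 3.14 = 0.1769398 mGal/m
Combined elevation correction = 0.1769398 × 835.0 = 147.7 mGal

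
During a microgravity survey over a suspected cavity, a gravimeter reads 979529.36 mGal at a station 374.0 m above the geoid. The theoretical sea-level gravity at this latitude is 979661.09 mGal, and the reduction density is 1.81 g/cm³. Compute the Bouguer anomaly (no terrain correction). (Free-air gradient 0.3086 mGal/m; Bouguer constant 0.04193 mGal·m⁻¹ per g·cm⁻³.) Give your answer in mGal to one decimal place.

Free-air correction = 0.3086 × 374.0 = 115.42 mGal
Free-air anomaly = 979529.36 − 979661.09 + (115.42) = -16.31 mGal
Bouguer slab correction = 0.04193 × 1.81 × 374.0 = 28.38 mGal
Simple Bouguer anomaly = -16.31 − (28.38) = -44.69 mGal

-44.7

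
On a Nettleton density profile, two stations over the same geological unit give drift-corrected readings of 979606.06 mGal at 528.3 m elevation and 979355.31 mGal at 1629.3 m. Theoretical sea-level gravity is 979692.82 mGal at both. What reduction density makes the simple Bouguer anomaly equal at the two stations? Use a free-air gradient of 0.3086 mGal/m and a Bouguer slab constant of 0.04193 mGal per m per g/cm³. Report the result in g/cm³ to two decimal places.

1.93

Δg_obs = 979355.31 − 979606.06 = -250.75 mGal over Δh = 1629.3 − 528.3 = 1101.0 m
Equal Bouguer anomalies ⇒ Δg_obs + (0.3086 − 0.04193ρ)·Δh = 0
0.3086 − 0.04193ρ = −Δg_obs/Δh = 0.22775
ρ = (0.3086 − 0.22775) / 0.04193 = 1.93 g/cm³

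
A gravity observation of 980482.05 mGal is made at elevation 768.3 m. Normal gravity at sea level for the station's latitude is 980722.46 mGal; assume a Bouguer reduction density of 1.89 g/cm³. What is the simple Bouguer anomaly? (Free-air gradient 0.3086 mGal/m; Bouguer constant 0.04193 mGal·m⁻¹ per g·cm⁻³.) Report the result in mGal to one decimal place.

Free-air correction = 0.3086 × 768.3 = 237.10 mGal
Free-air anomaly = 980482.05 − 980722.46 + (237.10) = -3.31 mGal
Bouguer slab correction = 0.04193 × 1.89 × 768.3 = 60.89 mGal
Simple Bouguer anomaly = -3.31 − (60.89) = -64.20 mGal

-64.2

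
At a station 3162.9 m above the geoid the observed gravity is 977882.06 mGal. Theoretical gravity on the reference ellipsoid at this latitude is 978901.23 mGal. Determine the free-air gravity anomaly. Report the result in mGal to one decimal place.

-43.1

Free-air correction = 0.3086 × 3162.9 = 976.07 mGal
Free-air anomaly = 977882.06 − 978901.23 + (976.07) = -43.10 mGal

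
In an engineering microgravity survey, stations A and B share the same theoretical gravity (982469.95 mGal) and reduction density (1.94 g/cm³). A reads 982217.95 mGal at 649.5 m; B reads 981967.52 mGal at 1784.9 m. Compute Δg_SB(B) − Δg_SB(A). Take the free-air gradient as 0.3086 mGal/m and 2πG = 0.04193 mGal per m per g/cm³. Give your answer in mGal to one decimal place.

7.6

Δg_SB(A) = 982217.95 − 982469.95 + 0.3086×649.5 − 0.04193×1.94×649.5 = -104.40 mGal
Δg_SB(B) = 981967.52 − 982469.95 + 0.3086×1784.9 − 0.04193×1.94×1784.9 = -96.80 mGal
Difference = -96.80 − (-104.40) = 7.60 mGal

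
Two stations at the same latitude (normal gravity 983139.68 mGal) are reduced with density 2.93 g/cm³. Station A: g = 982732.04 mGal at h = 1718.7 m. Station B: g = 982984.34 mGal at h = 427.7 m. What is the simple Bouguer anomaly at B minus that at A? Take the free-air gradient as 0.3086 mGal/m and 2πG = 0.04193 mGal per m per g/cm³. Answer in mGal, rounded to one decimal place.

Δg_SB(A) = 982732.04 − 983139.68 + 0.3086×1718.7 − 0.04193×2.93×1718.7 = -88.40 mGal
Δg_SB(B) = 982984.34 − 983139.68 + 0.3086×427.7 − 0.04193×2.93×427.7 = -75.90 mGal
Difference = -75.90 − (-88.40) = 12.50 mGal

12.5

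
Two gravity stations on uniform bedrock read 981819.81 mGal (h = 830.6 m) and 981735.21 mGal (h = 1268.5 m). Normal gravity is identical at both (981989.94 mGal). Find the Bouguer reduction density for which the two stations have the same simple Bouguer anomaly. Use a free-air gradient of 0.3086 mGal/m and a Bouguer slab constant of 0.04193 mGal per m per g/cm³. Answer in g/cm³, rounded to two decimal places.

2.75

Δg_obs = 981735.21 − 981819.81 = -84.60 mGal over Δh = 1268.5 − 830.6 = 437.9 m
Equal Bouguer anomalies ⇒ Δg_obs + (0.3086 − 0.04193ρ)·Δh = 0
0.3086 − 0.04193ρ = −Δg_obs/Δh = 0.19319
ρ = (0.3086 − 0.19319) / 0.04193 = 2.75 g/cm³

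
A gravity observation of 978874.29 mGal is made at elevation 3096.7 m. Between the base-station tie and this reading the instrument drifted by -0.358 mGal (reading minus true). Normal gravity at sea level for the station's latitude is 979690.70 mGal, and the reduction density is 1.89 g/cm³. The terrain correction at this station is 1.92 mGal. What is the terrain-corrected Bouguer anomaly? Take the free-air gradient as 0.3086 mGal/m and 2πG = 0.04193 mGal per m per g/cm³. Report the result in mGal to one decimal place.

Drift-corrected reading = 978874.29 − (-0.358) = 978874.648 mGal
Free-air correction = 0.3086 × 3096.7 = 955.64 mGal
Free-air anomaly = 978874.648 − 979690.70 + (955.64) = 139.588 mGal
Bouguer slab correction = 0.04193 × 1.89 × 3096.7 = 245.41 mGal
Simple Bouguer anomaly = 139.588 − (245.41) = -105.822 mGal
Complete Bouguer anomaly = -105.822 + 1.92 = -103.902 mGal

-103.9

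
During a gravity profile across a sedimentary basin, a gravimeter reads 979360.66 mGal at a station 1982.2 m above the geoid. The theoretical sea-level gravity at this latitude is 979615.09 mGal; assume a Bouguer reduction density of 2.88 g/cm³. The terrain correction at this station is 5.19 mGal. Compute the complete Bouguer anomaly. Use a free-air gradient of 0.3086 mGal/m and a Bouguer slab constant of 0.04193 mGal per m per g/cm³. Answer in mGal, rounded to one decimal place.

Free-air correction = 0.3086 × 1982.2 = 611.71 mGal
Free-air anomaly = 979360.66 − 979615.09 + (611.71) = 357.28 mGal
Bouguer slab correction = 0.04193 × 2.88 × 1982.2 = 239.37 mGal
Simple Bouguer anomaly = 357.28 − (239.37) = 117.91 mGal
Complete Bouguer anomaly = 117.91 + 5.19 = 123.10 mGal

123.1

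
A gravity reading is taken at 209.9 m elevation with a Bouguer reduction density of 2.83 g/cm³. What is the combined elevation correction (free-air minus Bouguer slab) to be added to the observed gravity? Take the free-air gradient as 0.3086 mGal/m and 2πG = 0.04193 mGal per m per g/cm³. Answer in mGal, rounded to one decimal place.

Combined gradient = 0.3086 − 0.04193 × 2.83 = 0.1899381 mGal/m
Combined elevation correction = 0.1899381 × 209.9 = 39.9 mGal

39.9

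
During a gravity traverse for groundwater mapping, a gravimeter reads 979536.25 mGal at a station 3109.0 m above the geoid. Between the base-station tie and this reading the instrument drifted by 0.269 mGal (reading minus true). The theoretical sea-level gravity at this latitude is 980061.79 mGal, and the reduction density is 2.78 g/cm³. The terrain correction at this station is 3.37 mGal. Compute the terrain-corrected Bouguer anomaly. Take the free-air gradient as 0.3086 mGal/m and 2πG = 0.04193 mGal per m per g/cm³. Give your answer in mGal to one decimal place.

Drift-corrected reading = 979536.25 − (0.269) = 979535.981 mGal
Free-air correction = 0.3086 × 3109.0 = 959.44 mGal
Free-air anomaly = 979535.981 − 980061.79 + (959.44) = 433.631 mGal
Bouguer slab correction = 0.04193 × 2.78 × 3109.0 = 362.40 mGal
Simple Bouguer anomaly = 433.631 − (362.40) = 71.231 mGal
Complete Bouguer anomaly = 71.231 + 3.37 = 74.601 mGal

74.6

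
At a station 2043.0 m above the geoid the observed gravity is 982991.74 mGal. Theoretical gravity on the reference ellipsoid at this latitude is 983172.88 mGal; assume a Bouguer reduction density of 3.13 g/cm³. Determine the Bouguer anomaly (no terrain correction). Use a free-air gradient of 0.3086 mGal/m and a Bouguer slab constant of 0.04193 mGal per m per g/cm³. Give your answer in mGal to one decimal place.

181.2

Free-air correction = 0.3086 × 2043.0 = 630.47 mGal
Free-air anomaly = 982991.74 − 983172.88 + (630.47) = 449.33 mGal
Bouguer slab correction = 0.04193 × 3.13 × 2043.0 = 268.13 mGal
Simple Bouguer anomaly = 449.33 − (268.13) = 181.20 mGal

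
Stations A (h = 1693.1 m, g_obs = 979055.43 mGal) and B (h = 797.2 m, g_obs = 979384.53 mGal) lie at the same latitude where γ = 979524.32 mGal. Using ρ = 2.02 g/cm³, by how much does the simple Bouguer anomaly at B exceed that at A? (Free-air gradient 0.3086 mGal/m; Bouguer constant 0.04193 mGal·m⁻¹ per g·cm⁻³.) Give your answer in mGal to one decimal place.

128.5

Δg_SB(A) = 979055.43 − 979524.32 + 0.3086×1693.1 − 0.04193×2.02×1693.1 = -89.80 mGal
Δg_SB(B) = 979384.53 − 979524.32 + 0.3086×797.2 − 0.04193×2.02×797.2 = 38.70 mGal
Difference = 38.70 − (-89.80) = 128.50 mGal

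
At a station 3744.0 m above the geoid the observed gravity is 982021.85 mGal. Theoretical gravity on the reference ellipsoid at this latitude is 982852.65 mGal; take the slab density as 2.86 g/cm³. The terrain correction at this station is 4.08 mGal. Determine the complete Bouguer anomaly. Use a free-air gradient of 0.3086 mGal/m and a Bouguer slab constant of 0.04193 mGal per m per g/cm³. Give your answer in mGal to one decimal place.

Free-air correction = 0.3086 × 3744.0 = 1155.40 mGal
Free-air anomaly = 982021.85 − 982852.65 + (1155.40) = 324.60 mGal
Bouguer slab correction = 0.04193 × 2.86 × 3744.0 = 448.98 mGal
Simple Bouguer anomaly = 324.60 − (448.98) = -124.38 mGal
Complete Bouguer anomaly = -124.38 + 4.08 = -120.30 mGal

-120.3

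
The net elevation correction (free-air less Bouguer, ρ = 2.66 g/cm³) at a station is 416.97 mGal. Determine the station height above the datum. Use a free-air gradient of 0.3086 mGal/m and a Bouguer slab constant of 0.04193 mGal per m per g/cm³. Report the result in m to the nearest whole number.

Combined gradient = 0.3086 − 0.04193 × 2.66 = 0.1970662 mGal/m
h = 416.97 / 0.1970662 = 2115.89 m

2116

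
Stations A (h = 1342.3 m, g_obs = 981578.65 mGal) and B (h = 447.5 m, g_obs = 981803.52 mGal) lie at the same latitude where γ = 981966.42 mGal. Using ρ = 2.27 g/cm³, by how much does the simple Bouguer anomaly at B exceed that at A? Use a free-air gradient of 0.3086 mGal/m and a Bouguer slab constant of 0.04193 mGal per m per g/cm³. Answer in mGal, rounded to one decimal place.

33.9

Δg_SB(A) = 981578.65 − 981966.42 + 0.3086×1342.3 − 0.04193×2.27×1342.3 = -101.30 mGal
Δg_SB(B) = 981803.52 − 981966.42 + 0.3086×447.5 − 0.04193×2.27×447.5 = -67.40 mGal
Difference = -67.40 − (-101.30) = 33.90 mGal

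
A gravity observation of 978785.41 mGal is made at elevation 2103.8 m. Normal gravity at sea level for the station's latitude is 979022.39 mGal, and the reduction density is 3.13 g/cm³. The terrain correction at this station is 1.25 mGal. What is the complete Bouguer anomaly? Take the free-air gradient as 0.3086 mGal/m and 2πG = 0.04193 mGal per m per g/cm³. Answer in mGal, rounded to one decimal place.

Free-air correction = 0.3086 × 2103.8 = 649.23 mGal
Free-air anomaly = 978785.41 − 979022.39 + (649.23) = 412.25 mGal
Bouguer slab correction = 0.04193 × 3.13 × 2103.8 = 276.10 mGal
Simple Bouguer anomaly = 412.25 − (276.10) = 136.15 mGal
Complete Bouguer anomaly = 136.15 + 1.25 = 137.40 mGal

137.4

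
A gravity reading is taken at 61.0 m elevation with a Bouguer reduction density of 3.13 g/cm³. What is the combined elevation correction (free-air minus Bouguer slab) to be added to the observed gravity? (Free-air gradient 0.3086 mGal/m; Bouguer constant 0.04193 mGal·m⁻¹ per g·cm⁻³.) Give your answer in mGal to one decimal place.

Combined gradient = 0.3086 − 0.04193 × 3.13 = 0.1773591 mGal/m
Combined elevation correction = 0.1773591 × 61.0 = 10.8 mGal

10.8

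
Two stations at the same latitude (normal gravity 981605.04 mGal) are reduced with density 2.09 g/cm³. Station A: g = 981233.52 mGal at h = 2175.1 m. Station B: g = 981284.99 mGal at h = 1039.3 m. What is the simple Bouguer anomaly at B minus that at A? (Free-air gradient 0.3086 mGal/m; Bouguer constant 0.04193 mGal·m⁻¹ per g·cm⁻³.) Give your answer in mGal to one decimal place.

-199.5

Δg_SB(A) = 981233.52 − 981605.04 + 0.3086×2175.1 − 0.04193×2.09×2175.1 = 109.10 mGal
Δg_SB(B) = 981284.99 − 981605.04 + 0.3086×1039.3 − 0.04193×2.09×1039.3 = -90.40 mGal
Difference = -90.40 − (109.10) = -199.50 mGal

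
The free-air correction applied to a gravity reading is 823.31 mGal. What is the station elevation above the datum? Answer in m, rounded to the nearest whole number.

2668

h = 823.31 / 0.3086 = 2667.89 m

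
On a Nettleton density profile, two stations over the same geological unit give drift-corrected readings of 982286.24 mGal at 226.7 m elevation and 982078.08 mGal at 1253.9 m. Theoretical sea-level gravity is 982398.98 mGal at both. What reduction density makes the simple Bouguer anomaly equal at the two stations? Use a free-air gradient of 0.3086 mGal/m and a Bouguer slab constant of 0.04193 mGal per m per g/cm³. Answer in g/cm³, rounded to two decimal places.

Δg_obs = 982078.08 − 982286.24 = -208.16 mGal over Δh = 1253.9 − 226.7 = 1027.2 m
Equal Bouguer anomalies ⇒ Δg_obs + (0.3086 − 0.04193ρ)·Δh = 0
0.3086 − 0.04193ρ = −Δg_obs/Δh = 0.20265
ρ = (0.3086 − 0.20265) / 0.04193 = 2.53 g/cm³

2.53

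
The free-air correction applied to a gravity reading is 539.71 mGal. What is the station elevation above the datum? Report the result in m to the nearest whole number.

h = 539.71 / 0.3086 = 1748.90 m

1749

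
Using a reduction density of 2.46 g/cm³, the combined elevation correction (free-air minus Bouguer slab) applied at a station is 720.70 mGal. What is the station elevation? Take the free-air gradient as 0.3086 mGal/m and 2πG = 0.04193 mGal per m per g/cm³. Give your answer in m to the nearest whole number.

Combined gradient = 0.3086 − 0.04193 × 2.46 = 0.2054522 mGal/m
h = 720.70 / 0.2054522 = 3507.87 m

3508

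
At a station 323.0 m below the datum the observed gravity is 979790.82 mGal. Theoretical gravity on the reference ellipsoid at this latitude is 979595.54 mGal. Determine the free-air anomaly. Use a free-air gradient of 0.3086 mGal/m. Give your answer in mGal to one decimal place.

Free-air correction = 0.3086 × -323.0 = -99.68 mGal
Free-air anomaly = 979790.82 − 979595.54 + (-99.68) = 95.60 mGal

95.6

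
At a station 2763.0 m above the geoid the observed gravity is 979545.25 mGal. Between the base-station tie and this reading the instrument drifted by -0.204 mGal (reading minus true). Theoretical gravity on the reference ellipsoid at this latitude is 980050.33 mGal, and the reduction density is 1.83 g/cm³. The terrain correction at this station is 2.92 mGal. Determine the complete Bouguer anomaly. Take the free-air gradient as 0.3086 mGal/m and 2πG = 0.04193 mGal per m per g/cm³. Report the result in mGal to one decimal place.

138.7

Drift-corrected reading = 979545.25 − (-0.204) = 979545.454 mGal
Free-air correction = 0.3086 × 2763.0 = 852.66 mGal
Free-air anomaly = 979545.454 − 980050.33 + (852.66) = 347.784 mGal
Bouguer slab correction = 0.04193 × 1.83 × 2763.0 = 212.01 mGal
Simple Bouguer anomaly = 347.784 − (212.01) = 135.774 mGal
Complete Bouguer anomaly = 135.774 + 2.92 = 138.694 mGal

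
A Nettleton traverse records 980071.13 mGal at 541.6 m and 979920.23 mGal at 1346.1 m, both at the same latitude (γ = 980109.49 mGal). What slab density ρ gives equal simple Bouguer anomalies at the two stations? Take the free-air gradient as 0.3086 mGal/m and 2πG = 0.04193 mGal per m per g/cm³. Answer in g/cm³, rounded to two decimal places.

2.89

Δg_obs = 979920.23 − 980071.13 = -150.90 mGal over Δh = 1346.1 − 541.6 = 804.5 m
Equal Bouguer anomalies ⇒ Δg_obs + (0.3086 − 0.04193ρ)·Δh = 0
0.3086 − 0.04193ρ = −Δg_obs/Δh = 0.18757
ρ = (0.3086 − 0.18757) / 0.04193 = 2.89 g/cm³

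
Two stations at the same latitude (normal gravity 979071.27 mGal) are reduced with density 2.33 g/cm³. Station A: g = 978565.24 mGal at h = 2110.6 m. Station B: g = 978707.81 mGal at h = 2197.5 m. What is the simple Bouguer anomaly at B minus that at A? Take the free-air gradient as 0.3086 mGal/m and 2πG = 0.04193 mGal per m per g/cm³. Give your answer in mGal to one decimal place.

Δg_SB(A) = 978565.24 − 979071.27 + 0.3086×2110.6 − 0.04193×2.33×2110.6 = -60.90 mGal
Δg_SB(B) = 978707.81 − 979071.27 + 0.3086×2197.5 − 0.04193×2.33×2197.5 = 100.00 mGal
Difference = 100.00 − (-60.90) = 160.90 mGal

160.9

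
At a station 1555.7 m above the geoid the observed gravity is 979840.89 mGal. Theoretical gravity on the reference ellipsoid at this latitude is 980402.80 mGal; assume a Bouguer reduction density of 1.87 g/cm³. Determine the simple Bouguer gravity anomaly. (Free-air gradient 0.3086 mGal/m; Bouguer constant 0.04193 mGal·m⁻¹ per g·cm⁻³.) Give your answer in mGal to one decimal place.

Free-air correction = 0.3086 × 1555.7 = 480.09 mGal
Free-air anomaly = 979840.89 − 980402.80 + (480.09) = -81.82 mGal
Bouguer slab correction = 0.04193 × 1.87 × 1555.7 = 121.98 mGal
Simple Bouguer anomaly = -81.82 − (121.98) = -203.80 mGal

-203.8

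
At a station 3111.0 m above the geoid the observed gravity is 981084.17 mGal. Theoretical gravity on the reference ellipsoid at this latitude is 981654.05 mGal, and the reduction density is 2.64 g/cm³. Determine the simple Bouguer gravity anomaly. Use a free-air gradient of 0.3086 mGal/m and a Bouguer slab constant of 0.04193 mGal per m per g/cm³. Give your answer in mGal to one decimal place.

Free-air correction = 0.3086 × 3111.0 = 960.05 mGal
Free-air anomaly = 981084.17 − 981654.05 + (960.05) = 390.17 mGal
Bouguer slab correction = 0.04193 × 2.64 × 3111.0 = 344.37 mGal
Simple Bouguer anomaly = 390.17 − (344.37) = 45.80 mGal

45.8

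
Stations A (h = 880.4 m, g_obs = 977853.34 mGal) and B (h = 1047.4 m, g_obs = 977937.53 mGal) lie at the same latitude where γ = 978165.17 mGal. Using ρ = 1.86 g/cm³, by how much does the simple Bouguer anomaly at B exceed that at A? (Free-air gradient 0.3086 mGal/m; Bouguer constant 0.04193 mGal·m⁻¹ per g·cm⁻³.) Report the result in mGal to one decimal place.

122.7

Δg_SB(A) = 977853.34 − 978165.17 + 0.3086×880.4 − 0.04193×1.86×880.4 = -108.80 mGal
Δg_SB(B) = 977937.53 − 978165.17 + 0.3086×1047.4 − 0.04193×1.86×1047.4 = 13.90 mGal
Difference = 13.90 − (-108.80) = 122.70 mGal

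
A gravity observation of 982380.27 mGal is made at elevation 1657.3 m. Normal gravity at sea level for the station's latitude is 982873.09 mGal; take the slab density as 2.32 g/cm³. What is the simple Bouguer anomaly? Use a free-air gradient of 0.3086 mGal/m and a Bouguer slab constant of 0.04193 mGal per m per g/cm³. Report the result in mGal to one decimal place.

-142.6

Free-air correction = 0.3086 × 1657.3 = 511.44 mGal
Free-air anomaly = 982380.27 − 982873.09 + (511.44) = 18.62 mGal
Bouguer slab correction = 0.04193 × 2.32 × 1657.3 = 161.22 mGal
Simple Bouguer anomaly = 18.62 − (161.22) = -142.60 mGal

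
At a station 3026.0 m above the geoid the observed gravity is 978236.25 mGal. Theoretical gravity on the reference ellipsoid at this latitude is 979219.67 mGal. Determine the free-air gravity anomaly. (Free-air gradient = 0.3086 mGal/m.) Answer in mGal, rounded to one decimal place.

-49.6

Free-air correction = 0.3086 × 3026.0 = 933.82 mGal
Free-air anomaly = 978236.25 − 979219.67 + (933.82) = -49.60 mGal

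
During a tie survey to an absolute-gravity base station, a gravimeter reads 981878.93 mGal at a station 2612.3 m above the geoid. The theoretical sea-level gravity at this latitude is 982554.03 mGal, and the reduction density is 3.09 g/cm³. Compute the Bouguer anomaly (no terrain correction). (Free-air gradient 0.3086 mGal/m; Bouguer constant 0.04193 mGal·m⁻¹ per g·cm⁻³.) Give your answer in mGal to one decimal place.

Free-air correction = 0.3086 × 2612.3 = 806.16 mGal
Free-air anomaly = 981878.93 − 982554.03 + (806.16) = 131.06 mGal
Bouguer slab correction = 0.04193 × 3.09 × 2612.3 = 338.46 mGal
Simple Bouguer anomaly = 131.06 − (338.46) = -207.40 mGal

-207.4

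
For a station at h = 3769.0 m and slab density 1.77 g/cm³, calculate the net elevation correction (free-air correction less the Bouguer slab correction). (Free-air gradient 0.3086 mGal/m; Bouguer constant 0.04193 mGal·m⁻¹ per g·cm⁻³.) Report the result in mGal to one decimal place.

Combined gradient = 0.3086 − 0.04193 × 1.77 = 0.2343839 mGal/m
Combined elevation correction = 0.2343839 × 3769.0 = 883.4 mGal

883.4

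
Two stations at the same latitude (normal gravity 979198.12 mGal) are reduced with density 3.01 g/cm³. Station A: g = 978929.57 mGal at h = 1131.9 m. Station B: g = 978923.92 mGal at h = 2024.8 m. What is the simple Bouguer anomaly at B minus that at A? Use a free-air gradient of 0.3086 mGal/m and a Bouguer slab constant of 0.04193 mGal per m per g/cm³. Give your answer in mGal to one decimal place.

157.2

Δg_SB(A) = 978929.57 − 979198.12 + 0.3086×1131.9 − 0.04193×3.01×1131.9 = -62.10 mGal
Δg_SB(B) = 978923.92 − 979198.12 + 0.3086×2024.8 − 0.04193×3.01×2024.8 = 95.10 mGal
Difference = 95.10 − (-62.10) = 157.20 mGal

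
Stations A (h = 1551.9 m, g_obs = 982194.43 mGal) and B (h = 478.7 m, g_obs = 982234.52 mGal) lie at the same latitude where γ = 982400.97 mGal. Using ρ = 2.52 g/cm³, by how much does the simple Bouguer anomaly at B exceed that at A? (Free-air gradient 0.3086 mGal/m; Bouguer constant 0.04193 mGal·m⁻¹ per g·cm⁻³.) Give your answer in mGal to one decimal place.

Δg_SB(A) = 982194.43 − 982400.97 + 0.3086×1551.9 − 0.04193×2.52×1551.9 = 108.40 mGal
Δg_SB(B) = 982234.52 − 982400.97 + 0.3086×478.7 − 0.04193×2.52×478.7 = -69.30 mGal
Difference = -69.30 − (108.40) = -177.70 mGal

-177.7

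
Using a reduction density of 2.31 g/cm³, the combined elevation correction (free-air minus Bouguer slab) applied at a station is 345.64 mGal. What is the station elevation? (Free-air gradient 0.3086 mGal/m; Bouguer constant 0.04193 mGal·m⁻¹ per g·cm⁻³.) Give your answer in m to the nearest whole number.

1632

Combined gradient = 0.3086 − 0.04193 × 2.31 = 0.2117417 mGal/m
h = 345.64 / 0.2117417 = 1632.37 m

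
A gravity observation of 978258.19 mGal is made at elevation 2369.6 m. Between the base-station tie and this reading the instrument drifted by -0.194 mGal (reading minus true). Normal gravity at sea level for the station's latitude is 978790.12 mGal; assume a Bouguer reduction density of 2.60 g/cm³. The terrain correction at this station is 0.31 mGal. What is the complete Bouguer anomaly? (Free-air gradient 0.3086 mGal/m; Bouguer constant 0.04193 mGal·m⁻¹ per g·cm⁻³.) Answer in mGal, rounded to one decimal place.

Drift-corrected reading = 978258.19 − (-0.194) = 978258.384 mGal
Free-air correction = 0.3086 × 2369.6 = 731.26 mGal
Free-air anomaly = 978258.384 − 978790.12 + (731.26) = 199.524 mGal
Bouguer slab correction = 0.04193 × 2.60 × 2369.6 = 258.33 mGal
Simple Bouguer anomaly = 199.524 − (258.33) = -58.806 mGal
Complete Bouguer anomaly = -58.806 + 0.31 = -58.496 mGal

-58.5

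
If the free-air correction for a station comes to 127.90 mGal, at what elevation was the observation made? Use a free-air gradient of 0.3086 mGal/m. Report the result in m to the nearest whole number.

414

h = 127.90 / 0.3086 = 414.45 m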